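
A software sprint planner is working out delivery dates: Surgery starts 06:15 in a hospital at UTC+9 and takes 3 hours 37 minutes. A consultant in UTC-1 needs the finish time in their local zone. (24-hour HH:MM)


Start: 06:15 in UTC+9
Step 1 - add duration:
  minutes: 15 + 37 = 52
  hours: 6 + 3 + 0 = 9
  end in UTC+9: 09:52
Step 2 - convert UTC+9 -> UTC-1:
  offset difference: -1 - (9) = -10 hours
  9 + (-10) = -1 -> mod 24 = 23
Result: 23:52 in UTC-1

23:52


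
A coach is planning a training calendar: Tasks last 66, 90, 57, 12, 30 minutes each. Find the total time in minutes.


Durations: 66, 90, 57, 12, 30
Running sum: 66
+ 90 = 156
+ 57 = 213
+ 12 = 225
+ 30 = 255
Total duration: 255 minutes
That is 4 hours and 15 minutes

255


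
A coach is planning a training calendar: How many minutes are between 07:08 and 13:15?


Start time: 07:08 = 428 minutes from midnight
End time: 13:15 = 795 minutes from midnight
Difference: 795 - 428 = 367 minutes
That is 6 hours and 7 minutes

367


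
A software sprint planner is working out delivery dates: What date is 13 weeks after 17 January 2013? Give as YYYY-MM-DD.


Start: 2013-01-17
Weeks to add: 13
Convert to days: 13 x 7 = 91 days
Add 91 days to 2013-01-17
Result: 2013-04-18

2013-04-18


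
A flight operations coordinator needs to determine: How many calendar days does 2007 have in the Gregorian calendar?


Year: 2007
Check leap year rules:
Divisible by 4? No
2007 is not a leap year
Days: 365

365


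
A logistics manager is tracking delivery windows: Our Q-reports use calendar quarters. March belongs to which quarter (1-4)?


Month: March (month 3)
Q1: January-March (months 1-3)
Q2: April-June (months 4-6)
Q3: July-September (months 7-9)
Q4: October-December (months 10-12)
Month 3 falls in Q1

1


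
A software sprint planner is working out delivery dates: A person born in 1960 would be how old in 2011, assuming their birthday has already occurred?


Birth year: 1960
Current year: 2011
Age = current year - birth year
Age = 2011 - 1960 = 51

51


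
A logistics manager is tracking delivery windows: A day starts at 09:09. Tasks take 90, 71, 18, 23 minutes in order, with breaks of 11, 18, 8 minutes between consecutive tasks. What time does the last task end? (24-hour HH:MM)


Start: 09:09 = 549 min from midnight
  after task 1 (90 min): 10:39
  after break (11 min): 10:50
  after task 2 (71 min): 12:01
  after break (18 min): 12:19
  after task 3 (18 min): 12:37
  after break (8 min): 12:45
  after task 4 (23 min): 13:08
Total elapsed: 239 minutes
End time: 13:08

13:08


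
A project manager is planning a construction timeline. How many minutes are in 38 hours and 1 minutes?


Hours: 38
Extra minutes: 1
Minutes per hour: 60
Hours to minutes: 38 x 60 = 2280
Total: 2280 + 1 = 2281

2281


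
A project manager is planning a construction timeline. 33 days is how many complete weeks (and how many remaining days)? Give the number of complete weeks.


Total days: 33
Days per week: 7
Division: 33 / 7 = 4 remainder 5
Complete weeks: 4
Remaining days: 5

4


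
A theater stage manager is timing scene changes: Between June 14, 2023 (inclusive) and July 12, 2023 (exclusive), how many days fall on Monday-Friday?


Start: 2023-06-14 (Wednesday)
End (exclusive): 2023-07-12 (Wednesday)
Total calendar days: 28
Full weeks: 28 // 7 = 4 -> 20 weekdays
Remaining 0 days starting on Wednesday:
Total business days: 20 + 0 = 20

20


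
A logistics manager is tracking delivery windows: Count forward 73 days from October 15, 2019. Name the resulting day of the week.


Start: 2019-10-15 (Tuesday)
Step 1 - find target date: add 73 days
  2019-10-15 + 73 days = 2019-12-27
Step 2 - day of week:
  73 mod 7 = 3
  Tuesday + 3 days -> Friday
Result: Friday (2019-12-27)

Friday


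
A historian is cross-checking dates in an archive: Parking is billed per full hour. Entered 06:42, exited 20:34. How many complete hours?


Start: 06:42
End: 20:34
Hour difference: 20 - 6 = 14 hours
Minute difference: 34 - 42 = -8 minutes
Total minutes: 832
Complete hours: 832 / 60 = 13 (remainder 52)

13


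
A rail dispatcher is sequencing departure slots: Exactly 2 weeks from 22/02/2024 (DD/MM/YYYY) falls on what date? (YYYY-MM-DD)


Start: 2024-02-22
Weeks to add: 2
Convert to days: 2 x 7 = 14 days
Add 14 days to 2024-02-22
Result: 2024-03-07

2024-03-07


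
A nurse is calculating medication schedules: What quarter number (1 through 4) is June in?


Month: June (month 6)
Q1: January-March (months 1-3)
Q2: April-June (months 4-6)
Q3: July-September (months 7-9)
Q4: October-December (months 10-12)
Month 6 falls in Q2

2


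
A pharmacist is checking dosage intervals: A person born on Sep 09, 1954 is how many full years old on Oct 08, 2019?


Birth: 1954-09-09
Reference: 2019-10-08
Year difference: 2019 - 1954 = 65
Has birthday (09-09) occurred by 10-08? Yes
Age in full years: 65

65


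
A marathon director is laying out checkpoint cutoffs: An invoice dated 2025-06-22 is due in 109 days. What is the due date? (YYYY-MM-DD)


Start: 2025-06-22
Adding 109 days
Days remaining in June: 8
After June: 101 days still to add
July 2025: 31 days, 70 remaining
August 2025: 31 days, 39 remaining
September 2025: 30 days, 9 remaining
October 2025 has 31 days, need 9
Result: 2025-10-09

2025-10-09


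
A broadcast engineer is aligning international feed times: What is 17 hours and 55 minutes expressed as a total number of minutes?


Hours: 17
Minutes: 55
Convert hours to minutes: 17 x 60 = 1020
Add remaining minutes: 1020 + 55 = 1075

1075


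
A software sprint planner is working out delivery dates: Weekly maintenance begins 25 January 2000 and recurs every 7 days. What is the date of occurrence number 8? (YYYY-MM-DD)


First occurrence: 2000-01-25 (occurrence 1)
Each occurrence is 7 days after the previous.
Occurrence 8 is 7 weeks after the first.
7 weeks = 49 days
2000-01-25 + 49 days = 2000-03-14

2000-03-14


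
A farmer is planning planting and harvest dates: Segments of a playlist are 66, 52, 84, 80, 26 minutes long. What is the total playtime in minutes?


Durations: 66, 52, 84, 80, 26
Running sum: 66
+ 52 = 118
+ 84 = 202
+ 80 = 282
+ 26 = 308
Total duration: 308 minutes
That is 5 hours and 8 minutes

308


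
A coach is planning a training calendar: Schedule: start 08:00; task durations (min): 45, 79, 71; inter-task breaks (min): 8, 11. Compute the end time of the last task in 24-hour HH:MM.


Start: 08:00 = 480 min from midnight
  after task 1 (45 min): 08:45
  after break (8 min): 08:53
  after task 2 (79 min): 10:12
  after break (11 min): 10:23
  after task 3 (71 min): 11:34
Total elapsed: 214 minutes
End time: 11:34

11:34


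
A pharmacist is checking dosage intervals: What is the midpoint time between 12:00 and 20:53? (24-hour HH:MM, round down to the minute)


Start time: 12:00 = 720 minutes from midnight
End time: 20:53 = 1253 minutes from midnight
Sum: 720 + 1253 = 1973
Midpoint: 1973 / 2 = 986 minutes
Convert: 986 / 60 = 16 hours, 26 minutes
Result: 16:26

16:26


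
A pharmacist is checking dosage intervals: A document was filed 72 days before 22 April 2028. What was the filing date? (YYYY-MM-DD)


Start: 2028-04-22
Subtracting 72 days
Days already passed in April: 22
After going back through April: 50 more days to subtract
March 2028: 31 days, 19 remaining
February 2028 has 29 days, need 19
Result: 2028-02-10

2028-02-10


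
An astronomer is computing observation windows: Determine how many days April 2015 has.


Month: April
Year: 2015
April is a 30-day month
Total: 30 days

30


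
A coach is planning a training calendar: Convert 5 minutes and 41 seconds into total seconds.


Minutes: 5
Seconds: 41
Convert minutes to seconds: 5 x 60 = 300
Add remaining seconds: 300 + 41 = 341

341


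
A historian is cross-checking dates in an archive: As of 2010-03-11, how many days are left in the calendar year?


Start: March 11, 2010
End: December 31, 2010
Days left in March: 20
April: 30
May: 31
June: 30
July: 31
... plus remaining months
Sum of remaining months: 275
Total: 20 + 275 = 295

295


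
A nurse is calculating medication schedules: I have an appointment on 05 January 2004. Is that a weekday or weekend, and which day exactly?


Date: 2004-01-05
January 1, 2004 is a Thursday
Day of year: 5
Offset from Jan 1: 4 days
4 mod 7 = 4
Result: Monday

Monday


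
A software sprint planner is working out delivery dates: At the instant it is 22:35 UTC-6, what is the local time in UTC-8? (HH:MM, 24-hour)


Local time: 22:35 at UTC-6 (offset -6h)
Target zone: UTC-8 (offset -8h)
Difference: -8 - (-6) = -2 hours
Calculation: 22 + (-2) = 20
Result: 20:35

20:35


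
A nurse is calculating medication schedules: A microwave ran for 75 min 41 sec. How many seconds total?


Minutes: 75
Extra seconds: 41
Seconds per minute: 60
Minutes to seconds: 75 x 60 = 4500
Total: 4500 + 41 = 4541

4541


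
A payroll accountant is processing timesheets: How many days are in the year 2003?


Year: 2003
Check leap year rules:
Divisible by 4? No
2003 is not a leap year
Days: 365

365


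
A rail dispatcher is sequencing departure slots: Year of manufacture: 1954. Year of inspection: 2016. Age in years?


Birth year: 1954
Current year: 2016
Age = current year - birth year
Age = 2016 - 1954 = 62

62


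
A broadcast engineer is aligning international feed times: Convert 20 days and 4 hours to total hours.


Days: 20
Extra hours: 4
Hours per day: 24
Days to hours: 20 x 24 = 480
Total: 480 + 4 = 484

484


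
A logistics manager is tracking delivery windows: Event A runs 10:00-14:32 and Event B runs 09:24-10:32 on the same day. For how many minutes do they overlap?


Interval A: [600, 872] minutes from midnight
Interval B: [564, 632] minutes from midnight
Overlap start = max(600, 564) = 600
Overlap end = min(872, 632) = 632
Overlap = 632 - 600 = 32 minutes

32


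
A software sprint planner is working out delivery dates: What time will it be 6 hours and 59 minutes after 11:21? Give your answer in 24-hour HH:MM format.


Start time: 11:21
Adding: 6 hours 59 minutes
Minutes: 21 + 59 = 80
Minute overflow: 80 >= 60, so carry 1 hour, minutes = 20
Hours: 11 + 6 + 1 = 18
Result: 18:20

18:20


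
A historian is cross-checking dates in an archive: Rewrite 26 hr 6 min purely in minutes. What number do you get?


Hours: 26
Extra minutes: 6
Minutes per hour: 60
Hours to minutes: 26 x 60 = 1560
Total: 1560 + 6 = 1566

1566


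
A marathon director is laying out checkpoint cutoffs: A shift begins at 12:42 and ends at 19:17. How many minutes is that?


Start time: 12:42 = 762 minutes from midnight
End time: 19:17 = 1157 minutes from midnight
Difference: 1157 - 762 = 395 minutes
That is 6 hours and 35 minutes

395


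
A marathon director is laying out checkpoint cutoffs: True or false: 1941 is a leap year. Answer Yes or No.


Year: 1941
Divisible by 4? 1941 / 4 = 485.25 -> No
Not divisible by 4, so NOT a leap year

No


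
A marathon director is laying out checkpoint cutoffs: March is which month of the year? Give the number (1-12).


Calendar month order:
2. February
3. March <--
4. April
March is month number 3

3


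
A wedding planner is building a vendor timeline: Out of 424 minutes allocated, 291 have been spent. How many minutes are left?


Total budget: 424 minutes
Time used: 291 minutes
Remaining: 424 - 291 = 133 minutes
Percent used: 68.6%
Percent remaining: 31.4%

133


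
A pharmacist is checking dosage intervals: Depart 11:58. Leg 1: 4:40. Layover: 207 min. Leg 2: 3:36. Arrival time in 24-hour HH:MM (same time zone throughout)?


Depart: 11:58
Leg 1: +280 min -> 16:38
Layover: +207 min -> 20:05
Leg 2: +216 min -> 23:41
Total travel: 703 minutes = 11h 43m
Arrival: 23:41

23:41


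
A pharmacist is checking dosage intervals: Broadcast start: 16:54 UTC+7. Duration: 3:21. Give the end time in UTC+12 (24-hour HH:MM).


Start: 16:54 in UTC+7
Step 1 - add duration:
  minutes: 54 + 21 = 75 (carry 1h)
  hours: 16 + 3 + 1 = 20
  end in UTC+7: 20:15
Step 2 - convert UTC+7 -> UTC+12:
  offset difference: 12 - (7) = 5 hours
  20 + (5) = 25 -> mod 24 = 1
Result: 01:15 in UTC+12

01:15


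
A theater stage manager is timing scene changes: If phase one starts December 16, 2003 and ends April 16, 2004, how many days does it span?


Start date: 2003-12-16
End date: 2004-04-16
Dec 2003: +16 days
Jan 2004: +31 days
Feb 2004: +29 days
Mar 2004: +31 days
Apr 2004: +15 days
Total: 122 days

122


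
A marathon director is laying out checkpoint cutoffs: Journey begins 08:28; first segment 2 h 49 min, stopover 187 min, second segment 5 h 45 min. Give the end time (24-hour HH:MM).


Depart: 08:28
Leg 1: +169 min -> 11:17
Layover: +187 min -> 14:24
Leg 2: +345 min -> 20:09
Total travel: 701 minutes = 11h 41m
Arrival: 20:09

20:09


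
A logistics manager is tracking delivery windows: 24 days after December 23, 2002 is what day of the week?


Start: 2002-12-23 (Monday)
Step 1 - find target date: add 24 days
  2002-12-23 + 24 days = 2003-01-16
Step 2 - day of week:
  24 mod 7 = 3
  Monday + 3 days -> Thursday
Result: Thursday (2003-01-16)

Thursday


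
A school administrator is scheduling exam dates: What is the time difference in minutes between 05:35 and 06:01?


Start time: 05:35 = 335 minutes from midnight
End time: 06:01 = 361 minutes from midnight
Difference: 361 - 335 = 26 minutes
That is 0 hours and 26 minutes

26


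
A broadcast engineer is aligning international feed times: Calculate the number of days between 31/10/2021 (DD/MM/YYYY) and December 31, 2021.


Start: October 31, 2021
End: December 31, 2021
Days left in October: 0
November: 30
December: 31
Sum of remaining months: 61
Total: 0 + 61 = 61

61


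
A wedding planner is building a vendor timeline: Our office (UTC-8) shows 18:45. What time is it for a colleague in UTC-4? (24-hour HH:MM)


Local time: 18:45 at UTC-8 (offset -8h)
Target zone: UTC-4 (offset -4h)
Difference: -4 - (-8) = 4 hours
Calculation: 18 + (4) = 22
Result: 22:45

22:45


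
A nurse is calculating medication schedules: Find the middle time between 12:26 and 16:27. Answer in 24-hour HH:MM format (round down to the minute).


Start time: 12:26 = 746 minutes from midnight
End time: 16:27 = 987 minutes from midnight
Sum: 746 + 987 = 1733
Midpoint: 1733 / 2 = 866 minutes
Convert: 866 / 60 = 14 hours, 26 minutes
Result: 14:26

14:26


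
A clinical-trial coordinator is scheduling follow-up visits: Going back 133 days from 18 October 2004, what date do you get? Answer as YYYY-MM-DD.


Start: 2004-10-18
Subtracting 133 days
Days already passed in October: 18
After going back through October: 115 more days to subtract
September 2004: 30 days, 85 remaining
August 2004: 31 days, 54 remaining
July 2004: 31 days, 23 remaining
June 2004 has 30 days, need 23
Result: 2004-06-07

2004-06-07


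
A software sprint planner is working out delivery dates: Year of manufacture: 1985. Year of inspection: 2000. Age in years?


Birth year: 1985
Current year: 2000
Age = current year - birth year
Age = 2000 - 1985 = 15

15


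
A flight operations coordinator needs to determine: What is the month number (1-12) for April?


Calendar month order:
3. March
4. April <--
5. May
April is month number 4

4


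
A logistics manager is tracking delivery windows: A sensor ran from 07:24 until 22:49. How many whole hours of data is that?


Start: 07:24
End: 22:49
Hour difference: 22 - 7 = 15 hours
Minute difference: 49 - 24 = 25 minutes
Total minutes: 925
Complete hours: 925 / 60 = 15 (remainder 25)

15


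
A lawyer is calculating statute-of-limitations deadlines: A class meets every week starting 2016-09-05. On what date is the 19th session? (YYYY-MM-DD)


First occurrence: 2016-09-05 (occurrence 1)
Each occurrence is 7 days after the previous.
Occurrence 19 is 18 weeks after the first.
18 weeks = 126 days
2016-09-05 + 126 days = 2017-01-09

2017-01-09


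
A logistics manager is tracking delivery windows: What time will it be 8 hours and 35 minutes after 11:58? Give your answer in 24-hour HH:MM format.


Start time: 11:58
Adding: 8 hours 35 minutes
Minutes: 58 + 35 = 93
Minute overflow: 93 >= 60, so carry 1 hour, minutes = 33
Hours: 11 + 8 + 1 = 20
Result: 20:33

20:33


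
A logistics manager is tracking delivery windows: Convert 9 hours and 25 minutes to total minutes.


Hours: 9
Extra minutes: 25
Minutes per hour: 60
Hours to minutes: 9 x 60 = 540
Total: 540 + 25 = 565

565


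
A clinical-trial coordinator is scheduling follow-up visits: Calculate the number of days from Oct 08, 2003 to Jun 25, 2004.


Start date: 2003-10-08
End date: 2004-06-25
Oct 2003: +24 days
Nov 2003: +30 days
Dec 2003: +31 days
... (6 more months)
Total: 261 days

261


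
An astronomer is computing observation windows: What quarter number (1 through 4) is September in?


Month: September (month 9)
Q1: January-March (months 1-3)
Q2: April-June (months 4-6)
Q3: July-September (months 7-9)
Q4: October-December (months 10-12)
Month 9 falls in Q3

3


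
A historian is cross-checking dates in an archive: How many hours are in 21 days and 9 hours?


Days: 21
Extra hours: 9
Hours per day: 24
Days to hours: 21 x 24 = 504
Total: 504 + 9 = 513

513


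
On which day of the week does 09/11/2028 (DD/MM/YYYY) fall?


Date: 2028-11-09
January 1, 2028 is a Saturday
Day of year: 314
Offset from Jan 1: 313 days
313 mod 7 = 5
Result: Thursday

Thursday


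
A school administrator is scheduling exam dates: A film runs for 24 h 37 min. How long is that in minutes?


Hours: 24
Minutes: 37
Convert hours to minutes: 24 x 60 = 1440
Add remaining minutes: 1440 + 37 = 1477

1477


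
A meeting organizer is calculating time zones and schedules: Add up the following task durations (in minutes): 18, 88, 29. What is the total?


Durations: 18, 88, 29
Running sum: 18
+ 88 = 106
+ 29 = 135
Total duration: 135 minutes
That is 2 hours and 15 minutes

135


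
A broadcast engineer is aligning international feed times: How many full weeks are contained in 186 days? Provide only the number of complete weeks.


Total days: 186
Days per week: 7
Division: 186 / 7 = 26 remainder 4
Complete weeks: 26
Remaining days: 4

26


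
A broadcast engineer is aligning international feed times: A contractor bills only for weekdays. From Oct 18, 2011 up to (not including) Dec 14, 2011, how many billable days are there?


Start: 2011-10-18 (Tuesday)
End (exclusive): 2011-12-14 (Wednesday)
Total calendar days: 57
Full weeks: 57 // 7 = 8 -> 40 weekdays
Remaining 1 days starting on Tuesday:
  Tue(w) -> 1 weekdays
Total business days: 40 + 1 = 41

41


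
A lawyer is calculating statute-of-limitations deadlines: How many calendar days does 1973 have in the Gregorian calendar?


Year: 1973
Check leap year rules:
Divisible by 4? No
1973 is not a leap year
Days: 365

365


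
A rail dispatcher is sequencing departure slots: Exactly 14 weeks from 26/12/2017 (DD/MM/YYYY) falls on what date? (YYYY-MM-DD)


Start: 2017-12-26
Weeks to add: 14
Convert to days: 14 x 7 = 98 days
Add 98 days to 2017-12-26
Result: 2018-04-03

2018-04-03


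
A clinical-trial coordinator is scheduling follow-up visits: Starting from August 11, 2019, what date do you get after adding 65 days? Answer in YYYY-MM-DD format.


Start: 2019-08-11
Adding 65 days
Days remaining in August: 20
After August: 45 days still to add
September 2019: 30 days, 15 remaining
October 2019 has 31 days, need 15
Result: 2019-10-15

2019-10-15


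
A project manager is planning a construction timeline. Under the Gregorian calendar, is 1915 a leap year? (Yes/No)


Year: 1915
Divisible by 4? 1915 / 4 = 478.75 -> No
Not divisible by 4, so NOT a leap year

No


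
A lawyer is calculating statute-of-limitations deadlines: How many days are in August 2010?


Month: August
Year: 2010
August is a 31-day month
Total: 31 days

31


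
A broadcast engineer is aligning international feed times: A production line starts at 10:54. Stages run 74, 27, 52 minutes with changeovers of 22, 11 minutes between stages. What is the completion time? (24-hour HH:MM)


Start: 10:54 = 654 min from midnight
  after task 1 (74 min): 12:08
  after break (22 min): 12:30
  after task 2 (27 min): 12:57
  after break (11 min): 13:08
  after task 3 (52 min): 14:00
Total elapsed: 186 minutes
End time: 14:00

14:00


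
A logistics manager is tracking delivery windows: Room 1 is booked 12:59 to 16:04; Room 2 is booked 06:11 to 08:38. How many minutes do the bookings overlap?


Interval A: [779, 964] minutes from midnight
Interval B: [371, 518] minutes from midnight
Overlap start = max(779, 371) = 779
Overlap end = min(964, 518) = 518
End <= start, so the intervals do not overlap: 0 minutes

0


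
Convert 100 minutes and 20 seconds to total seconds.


Minutes: 100
Extra seconds: 20
Seconds per minute: 60
Minutes to seconds: 100 x 60 = 6000
Total: 6000 + 20 = 6020

6020


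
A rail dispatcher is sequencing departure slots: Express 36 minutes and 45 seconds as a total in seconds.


Minutes: 36
Seconds: 45
Convert minutes to seconds: 36 x 60 = 2160
Add remaining seconds: 2160 + 45 = 2205

2205


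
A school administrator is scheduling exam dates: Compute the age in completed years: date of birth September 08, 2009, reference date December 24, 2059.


Birth: 2009-09-08
Reference: 2059-12-24
Year difference: 2059 - 2009 = 50
Has birthday (09-08) occurred by 12-24? Yes
Age in full years: 50

50


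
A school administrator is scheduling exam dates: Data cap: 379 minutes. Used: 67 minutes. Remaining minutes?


Total budget: 379 minutes
Time used: 67 minutes
Remaining: 379 - 67 = 312 minutes
Percent used: 17.7%
Percent remaining: 82.3%

312


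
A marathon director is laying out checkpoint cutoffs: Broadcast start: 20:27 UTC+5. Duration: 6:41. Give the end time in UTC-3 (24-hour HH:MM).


Start: 20:27 in UTC+5
Step 1 - add duration:
  minutes: 27 + 41 = 68 (carry 1h)
  hours: 20 + 6 + 1 = 27
  end in UTC+5: 03:08
Step 2 - convert UTC+5 -> UTC-3:
  offset difference: -3 - (5) = -8 hours
  3 + (-8) = -5 -> mod 24 = 19
Result: 19:08 in UTC-3

19:08


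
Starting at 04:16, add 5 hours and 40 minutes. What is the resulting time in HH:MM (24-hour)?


Start time: 04:16
Adding: 5 hours 40 minutes
Minutes: 16 + 40 = 56
Hours: 4 + 5 + 0 = 9
Result: 09:56

09:56


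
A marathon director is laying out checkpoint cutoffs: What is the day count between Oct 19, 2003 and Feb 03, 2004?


Start date: 2003-10-19
End date: 2004-02-03
Oct 2003: +13 days
Nov 2003: +30 days
Dec 2003: +31 days
Jan 2004: +31 days
Feb 2004: +2 days
Total: 107 days

107


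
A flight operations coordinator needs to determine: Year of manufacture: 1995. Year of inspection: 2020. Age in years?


Birth year: 1995
Current year: 2020
Age = current year - birth year
Age = 2020 - 1995 = 25

25


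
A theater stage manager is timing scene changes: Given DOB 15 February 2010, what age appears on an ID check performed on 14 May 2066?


Birth: 2010-02-15
Reference: 2066-05-14
Year difference: 2066 - 2010 = 56
Has birthday (02-15) occurred by 05-14? Yes
Age in full years: 56

56


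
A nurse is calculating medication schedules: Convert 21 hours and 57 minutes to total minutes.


Hours: 21
Minutes: 57
Convert hours to minutes: 21 x 60 = 1260
Add remaining minutes: 1260 + 57 = 1317

1317


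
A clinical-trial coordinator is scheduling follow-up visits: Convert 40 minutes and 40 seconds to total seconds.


Minutes: 40
Extra seconds: 40
Seconds per minute: 60
Minutes to seconds: 40 x 60 = 2400
Total: 2400 + 40 = 2440

2440


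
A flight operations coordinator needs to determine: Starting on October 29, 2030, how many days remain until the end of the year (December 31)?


Start: October 29, 2030
End: December 31, 2030
Days left in October: 2
November: 30
December: 31
Sum of remaining months: 61
Total: 2 + 61 = 63

63


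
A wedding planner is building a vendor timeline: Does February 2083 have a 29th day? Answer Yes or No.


Year: 2083
Divisible by 4? 2083 / 4 = 520.75 -> No
Not divisible by 4, so NOT a leap year

No


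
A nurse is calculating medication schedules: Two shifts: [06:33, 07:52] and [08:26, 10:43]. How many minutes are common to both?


Interval A: [393, 472] minutes from midnight
Interval B: [506, 643] minutes from midnight
Overlap start = max(393, 506) = 506
Overlap end = min(472, 643) = 472
End <= start, so the intervals do not overlap: 0 minutes

0


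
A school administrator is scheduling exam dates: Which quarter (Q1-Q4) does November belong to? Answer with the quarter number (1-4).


Month: November (month 11)
Q1: January-March (months 1-3)
Q2: April-June (months 4-6)
Q3: July-September (months 7-9)
Q4: October-December (months 10-12)
Month 11 falls in Q4

4


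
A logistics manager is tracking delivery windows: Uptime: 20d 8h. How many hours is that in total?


Days: 20
Extra hours: 8
Hours per day: 24
Days to hours: 20 x 24 = 480
Total: 480 + 8 = 488

488


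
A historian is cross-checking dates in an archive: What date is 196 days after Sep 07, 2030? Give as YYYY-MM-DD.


Start: 2030-09-07
Adding 196 days
Days remaining in September: 23
After September: 173 days still to add
October 2030: 31 days, 142 remaining
November 2030: 30 days, 112 remaining
December 2030: 31 days, 81 remaining
January 2031: 31 days, 50 remaining
Result: 2031-03-22

2031-03-22


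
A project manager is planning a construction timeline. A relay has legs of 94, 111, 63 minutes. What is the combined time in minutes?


Durations: 94, 111, 63
Running sum: 94
+ 111 = 205
+ 63 = 268
Total duration: 268 minutes
That is 4 hours and 28 minutes

268


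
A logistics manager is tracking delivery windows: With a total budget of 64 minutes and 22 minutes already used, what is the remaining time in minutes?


Total budget: 64 minutes
Time used: 22 minutes
Remaining: 64 - 22 = 42 minutes
Percent used: 34.4%
Percent remaining: 65.6%

42


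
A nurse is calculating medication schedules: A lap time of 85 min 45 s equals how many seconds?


Minutes: 85
Seconds: 45
Convert minutes to seconds: 85 x 60 = 5100
Add remaining seconds: 5100 + 45 = 5145

5145


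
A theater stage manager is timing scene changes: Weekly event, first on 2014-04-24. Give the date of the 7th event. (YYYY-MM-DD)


First occurrence: 2014-04-24 (occurrence 1)
Each occurrence is 7 days after the previous.
Occurrence 7 is 6 weeks after the first.
6 weeks = 42 days
2014-04-24 + 42 days = 2014-06-05

2014-06-05


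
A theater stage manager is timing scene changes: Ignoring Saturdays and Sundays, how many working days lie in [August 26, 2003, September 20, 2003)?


Start: 2003-08-26 (Tuesday)
End (exclusive): 2003-09-20 (Saturday)
Total calendar days: 25
Full weeks: 25 // 7 = 3 -> 15 weekdays
Remaining 4 days starting on Tuesday:
  Tue(w), Wed(w), Thu(w), Fri(w) -> 4 weekdays
Total business days: 15 + 4 = 19

19


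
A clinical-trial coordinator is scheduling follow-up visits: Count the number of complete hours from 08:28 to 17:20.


Start: 08:28
End: 17:20
Hour difference: 17 - 8 = 9 hours
Minute difference: 20 - 28 = -8 minutes
Total minutes: 532
Complete hours: 532 / 60 = 8 (remainder 52)

8


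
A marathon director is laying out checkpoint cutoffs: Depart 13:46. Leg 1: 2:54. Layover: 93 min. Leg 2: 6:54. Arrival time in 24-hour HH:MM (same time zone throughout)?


Depart: 13:46
Leg 1: +174 min -> 16:40
Layover: +93 min -> 18:13
Leg 2: +414 min -> 01:07
Total travel: 681 minutes = 11h 21m
Arrival: 01:07

01:07


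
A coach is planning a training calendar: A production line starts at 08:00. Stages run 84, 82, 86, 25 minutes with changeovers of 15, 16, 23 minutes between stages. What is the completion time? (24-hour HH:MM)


Start: 08:00 = 480 min from midnight
  after task 1 (84 min): 09:24
  after break (15 min): 09:39
  after task 2 (82 min): 11:01
  after break (16 min): 11:17
  after task 3 (86 min): 12:43
  after break (23 min): 13:06
  after task 4 (25 min): 13:31
Total elapsed: 331 minutes
End time: 13:31

13:31


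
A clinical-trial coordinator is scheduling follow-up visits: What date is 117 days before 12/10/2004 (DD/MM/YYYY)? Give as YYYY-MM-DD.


Start: 2004-10-12
Subtracting 117 days
Days already passed in October: 12
After going back through October: 105 more days to subtract
September 2004: 30 days, 75 remaining
August 2004: 31 days, 44 remaining
July 2004: 31 days, 13 remaining
June 2004 has 30 days, need 13
Result: 2004-06-17

2004-06-17


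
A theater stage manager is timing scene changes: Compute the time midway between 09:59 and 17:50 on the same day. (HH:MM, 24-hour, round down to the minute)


Start time: 09:59 = 599 minutes from midnight
End time: 17:50 = 1070 minutes from midnight
Sum: 599 + 1070 = 1669
Midpoint: 1669 / 2 = 834 minutes
Convert: 834 / 60 = 13 hours, 54 minutes
Result: 13:54

13:54


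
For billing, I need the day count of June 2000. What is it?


Month: June
Year: 2000
June is a 30-day month
Total: 30 days

30


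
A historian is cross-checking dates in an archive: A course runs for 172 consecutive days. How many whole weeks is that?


Total days: 172
Days per week: 7
Division: 172 / 7 = 24 remainder 4
Complete weeks: 24
Remaining days: 4

24


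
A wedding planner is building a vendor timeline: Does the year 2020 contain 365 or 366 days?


Year: 2020
Check leap year rules:
Divisible by 4? Yes
Divisible by 100? No
2020 is a leap year
Days: 366

366


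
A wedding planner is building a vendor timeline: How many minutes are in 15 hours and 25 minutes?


Hours: 15
Extra minutes: 25
Minutes per hour: 60
Hours to minutes: 15 x 60 = 900
Total: 900 + 25 = 925

925


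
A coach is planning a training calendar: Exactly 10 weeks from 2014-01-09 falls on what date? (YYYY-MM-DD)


Start: 2014-01-09
Weeks to add: 10
Convert to days: 10 x 7 = 70 days
Add 70 days to 2014-01-09
Result: 2014-03-20

2014-03-20


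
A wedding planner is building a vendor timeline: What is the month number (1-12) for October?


Calendar month order:
9. September
10. October <--
11. November
October is month number 10

10


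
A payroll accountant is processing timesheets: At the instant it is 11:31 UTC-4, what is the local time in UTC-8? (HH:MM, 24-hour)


Local time: 11:31 at UTC-4 (offset -4h)
Target zone: UTC-8 (offset -8h)
Difference: -8 - (-4) = -4 hours
Calculation: 11 + (-4) = 7
Result: 07:31

07:31


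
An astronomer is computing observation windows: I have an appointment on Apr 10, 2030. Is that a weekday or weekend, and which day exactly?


Date: 2030-04-10
January 1, 2030 is a Tuesday
Day of year: 100
Offset from Jan 1: 99 days
99 mod 7 = 1
Result: Wednesday

Wednesday


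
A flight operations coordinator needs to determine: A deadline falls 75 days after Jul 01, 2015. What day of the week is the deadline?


Start: 2015-07-01 (Wednesday)
Step 1 - find target date: add 75 days
  2015-07-01 + 75 days = 2015-09-14
Step 2 - day of week:
  75 mod 7 = 5
  Wednesday + 5 days -> Monday
Result: Monday (2015-09-14)

Monday


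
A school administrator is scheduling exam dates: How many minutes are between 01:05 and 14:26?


Start time: 01:05 = 65 minutes from midnight
End time: 14:26 = 866 minutes from midnight
Difference: 866 - 65 = 801 minutes
That is 13 hours and 21 minutes

801


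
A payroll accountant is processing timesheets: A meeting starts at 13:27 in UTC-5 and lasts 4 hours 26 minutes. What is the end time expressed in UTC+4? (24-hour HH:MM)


Start: 13:27 in UTC-5
Step 1 - add duration:
  minutes: 27 + 26 = 53
  hours: 13 + 4 + 0 = 17
  end in UTC-5: 17:53
Step 2 - convert UTC-5 -> UTC+4:
  offset difference: 4 - (-5) = 9 hours
  17 + (9) = 26 -> mod 24 = 2
Result: 02:53 in UTC+4

02:53


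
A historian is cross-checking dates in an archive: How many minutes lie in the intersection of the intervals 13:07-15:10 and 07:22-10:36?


Interval A: [787, 910] minutes from midnight
Interval B: [442, 636] minutes from midnight
Overlap start = max(787, 442) = 787
Overlap end = min(910, 636) = 636
End <= start, so the intervals do not overlap: 0 minutes

0


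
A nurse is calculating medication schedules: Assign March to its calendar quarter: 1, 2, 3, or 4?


Month: March (month 3)
Q1: January-March (months 1-3)
Q2: April-June (months 4-6)
Q3: July-September (months 7-9)
Q4: October-December (months 10-12)
Month 3 falls in Q1

1


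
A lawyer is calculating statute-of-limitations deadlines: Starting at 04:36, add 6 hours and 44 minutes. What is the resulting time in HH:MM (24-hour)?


Start time: 04:36
Adding: 6 hours 44 minutes
Minutes: 36 + 44 = 80
Minute overflow: 80 >= 60, so carry 1 hour, minutes = 20
Hours: 4 + 6 + 1 = 11
Result: 11:20

11:20


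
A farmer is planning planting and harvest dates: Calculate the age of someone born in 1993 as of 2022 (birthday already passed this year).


Birth year: 1993
Current year: 2022
Age = current year - birth year
Age = 2022 - 1993 = 29

29


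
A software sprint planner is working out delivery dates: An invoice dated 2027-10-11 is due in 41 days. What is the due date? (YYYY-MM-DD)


Start: 2027-10-11
Adding 41 days
Days remaining in October: 20
After October: 21 days still to add
November 2027 has 30 days, need 21
Result: 2027-11-21

2027-11-21


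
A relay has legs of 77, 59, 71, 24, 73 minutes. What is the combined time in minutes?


Durations: 77, 59, 71, 24, 73
Running sum: 77
+ 59 = 136
+ 71 = 207
+ 24 = 231
+ 73 = 304
Total duration: 304 minutes
That is 5 hours and 4 minutes

304


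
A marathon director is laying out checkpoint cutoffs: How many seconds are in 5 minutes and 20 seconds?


Minutes: 5
Seconds: 20
Convert minutes to seconds: 5 x 60 = 300
Add remaining seconds: 300 + 20 = 320

320


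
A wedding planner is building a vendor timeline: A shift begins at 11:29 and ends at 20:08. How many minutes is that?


Start time: 11:29 = 689 minutes from midnight
End time: 20:08 = 1208 minutes from midnight
Difference: 1208 - 689 = 519 minutes
That is 8 hours and 39 minutes

519


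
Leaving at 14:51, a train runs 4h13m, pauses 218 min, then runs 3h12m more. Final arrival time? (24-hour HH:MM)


Depart: 14:51
Leg 1: +253 min -> 19:04
Layover: +218 min -> 22:42
Leg 2: +192 min -> 01:54
Total travel: 663 minutes = 11h 3m
Arrival: 01:54

01:54


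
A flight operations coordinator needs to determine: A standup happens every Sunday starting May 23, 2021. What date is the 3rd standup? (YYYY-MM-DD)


First occurrence: 2021-05-23 (occurrence 1)
Each occurrence is 7 days after the previous.
Occurrence 3 is 2 weeks after the first.
2 weeks = 14 days
2021-05-23 + 14 days = 2021-06-06

2021-06-06


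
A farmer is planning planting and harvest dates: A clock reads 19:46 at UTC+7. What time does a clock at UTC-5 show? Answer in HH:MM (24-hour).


Local time: 19:46 at UTC+7 (offset 7h)
Target zone: UTC-5 (offset -5h)
Difference: -5 - (7) = -12 hours
Calculation: 19 + (-12) = 7
Result: 07:46

07:46


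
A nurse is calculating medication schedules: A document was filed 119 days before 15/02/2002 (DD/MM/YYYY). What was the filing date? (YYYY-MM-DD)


Start: 2002-02-15
Subtracting 119 days
Days already passed in February: 15
After going back through February: 104 more days to subtract
January 2002: 31 days, 73 remaining
December 2001: 31 days, 42 remaining
November 2001: 30 days, 12 remaining
October 2001 has 31 days, need 12
Result: 2001-10-19

2001-10-19


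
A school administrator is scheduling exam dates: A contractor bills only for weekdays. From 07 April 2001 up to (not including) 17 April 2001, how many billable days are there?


Start: 2001-04-07 (Saturday)
End (exclusive): 2001-04-17 (Tuesday)
Total calendar days: 10
Full weeks: 10 // 7 = 1 -> 5 weekdays
Remaining 3 days starting on Saturday:
  Sat(-), Sun(-), Mon(w) -> 1 weekdays
Total business days: 5 + 1 = 6

6


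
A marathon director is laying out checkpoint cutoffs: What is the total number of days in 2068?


Year: 2068
Check leap year rules:
Divisible by 4? Yes
Divisible by 100? No
2068 is a leap year
Days: 366

366


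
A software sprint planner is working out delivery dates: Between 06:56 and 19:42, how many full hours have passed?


Start: 06:56
End: 19:42
Hour difference: 19 - 6 = 13 hours
Minute difference: 42 - 56 = -14 minutes
Total minutes: 766
Complete hours: 766 / 60 = 12 (remainder 46)

12


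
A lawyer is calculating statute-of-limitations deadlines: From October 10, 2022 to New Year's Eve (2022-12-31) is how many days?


Start: October 10, 2022
End: December 31, 2022
Days left in October: 21
November: 30
December: 31
Sum of remaining months: 61
Total: 21 + 61 = 82

82


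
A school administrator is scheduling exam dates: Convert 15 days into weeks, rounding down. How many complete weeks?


Total days: 15
Days per week: 7
Division: 15 / 7 = 2 remainder 1
Complete weeks: 2
Remaining days: 1

2


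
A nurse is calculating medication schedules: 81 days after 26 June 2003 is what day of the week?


Start: 2003-06-26 (Thursday)
Step 1 - find target date: add 81 days
  2003-06-26 + 81 days = 2003-09-15
Step 2 - day of week:
  81 mod 7 = 4
  Thursday + 4 days -> Monday
Result: Monday (2003-09-15)

Monday


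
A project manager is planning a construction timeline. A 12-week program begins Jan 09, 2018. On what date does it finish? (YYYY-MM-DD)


Start: 2018-01-09
Weeks to add: 12
Convert to days: 12 x 7 = 84 days
Add 84 days to 2018-01-09
Result: 2018-04-03

2018-04-03


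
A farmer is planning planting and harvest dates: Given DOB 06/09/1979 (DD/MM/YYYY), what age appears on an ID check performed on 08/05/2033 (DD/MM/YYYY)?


Birth: 1979-09-06
Reference: 2033-05-08
Year difference: 2033 - 1979 = 54
Has birthday (09-06) occurred by 05-08? No
Birthday not yet reached this year -> subtract 1
Age in full years: 53

53


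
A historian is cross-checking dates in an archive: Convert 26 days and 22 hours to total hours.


Days: 26
Extra hours: 22
Hours per day: 24
Days to hours: 26 x 24 = 624
Total: 624 + 22 = 646

646


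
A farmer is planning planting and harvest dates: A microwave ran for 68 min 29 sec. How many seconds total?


Minutes: 68
Extra seconds: 29
Seconds per minute: 60
Minutes to seconds: 68 x 60 = 4080
Total: 4080 + 29 = 4109

4109


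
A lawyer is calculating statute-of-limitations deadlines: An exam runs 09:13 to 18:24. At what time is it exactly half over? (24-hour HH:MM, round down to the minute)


Start time: 09:13 = 553 minutes from midnight
End time: 18:24 = 1104 minutes from midnight
Sum: 553 + 1104 = 1657
Midpoint: 1657 / 2 = 828 minutes
Convert: 828 / 60 = 13 hours, 48 minutes
Result: 13:48

13:48


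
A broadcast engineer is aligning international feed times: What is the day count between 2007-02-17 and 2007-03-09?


Start date: 2007-02-17
End date: 2007-03-09
Feb 2007: +12 days
Mar 2007: +8 days
Total: 20 days

20


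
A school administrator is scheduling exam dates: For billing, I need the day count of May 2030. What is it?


Month: May
Year: 2030
May is a 31-day month
Total: 31 days

31


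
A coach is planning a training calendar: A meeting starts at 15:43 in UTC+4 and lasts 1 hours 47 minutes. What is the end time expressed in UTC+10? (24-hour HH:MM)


Start: 15:43 in UTC+4
Step 1 - add duration:
  minutes: 43 + 47 = 90 (carry 1h)
  hours: 15 + 1 + 1 = 17
  end in UTC+4: 17:30
Step 2 - convert UTC+4 -> UTC+10:
  offset difference: 10 - (4) = 6 hours
  17 + (6) = 23 -> mod 24 = 23
Result: 23:30 in UTC+10

23:30


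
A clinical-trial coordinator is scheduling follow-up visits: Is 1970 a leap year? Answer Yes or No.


Year: 1970
Divisible by 4? 1970 / 4 = 492.5 -> No
Not divisible by 4, so NOT a leap year

No
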